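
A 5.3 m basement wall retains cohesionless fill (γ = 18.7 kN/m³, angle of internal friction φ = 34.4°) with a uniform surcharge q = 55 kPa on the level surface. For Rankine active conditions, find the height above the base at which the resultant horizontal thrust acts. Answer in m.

2.23 m

K_a = 0.2780.
Triangular part P₁ = ½K_aγH² = 73.01 at H/3 = 1.767 m; rectangular part P₂ = K_a q H = 81.03 at H/2 = 2.650 m.
ȳ = (P₁·1.767 + P₂·2.650)/(P₁+P₂) = 2.231 m.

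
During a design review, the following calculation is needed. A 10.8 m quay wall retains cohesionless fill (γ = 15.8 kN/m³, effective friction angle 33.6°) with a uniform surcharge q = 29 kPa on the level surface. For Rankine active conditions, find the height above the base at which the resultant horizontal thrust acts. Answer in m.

K_a = 0.2875.
Triangular part P₁ = ½K_aγH² = 264.9 at H/3 = 3.600 m; rectangular part P₂ = K_a q H = 90.05 at H/2 = 5.400 m.
ȳ = (P₁·3.600 + P₂·5.400)/(P₁+P₂) = 4.057 m.

4.06 m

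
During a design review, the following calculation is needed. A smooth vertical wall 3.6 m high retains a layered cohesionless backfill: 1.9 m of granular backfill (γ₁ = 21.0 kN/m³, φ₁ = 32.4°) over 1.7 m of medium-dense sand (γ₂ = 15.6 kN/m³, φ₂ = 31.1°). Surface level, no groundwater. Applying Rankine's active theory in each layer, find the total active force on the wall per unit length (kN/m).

40.3 kN/m

K_a1 = tan²(45°−32.4°/2) = 0.3022; K_a2 = tan²(45°−31.1°/2) = 0.3188.
Layer 1: σ at base = K_a1 γ₁ h₁ = 12.06 kPa; P₁ = ½×12.06×1.9 = 11.46.
Layer 2: σ_v at top = γ₁h₁ = 39.90; σ_h top = K_a2×39.90 = 12.72; σ_h base = K_a2×(39.90+15.6×1.7) = 21.17.
P₂ = ½(12.72+21.17)×1.7 = 28.81. Total P_a = 11.46+28.81 = 40.27 kN/m.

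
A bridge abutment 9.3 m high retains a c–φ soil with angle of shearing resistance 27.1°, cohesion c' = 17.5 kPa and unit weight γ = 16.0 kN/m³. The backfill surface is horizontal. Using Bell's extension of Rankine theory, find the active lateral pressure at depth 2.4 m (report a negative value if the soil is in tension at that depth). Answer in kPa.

K_a = (1 − sin φ)/(1 + sin φ) = 0.3741.
σ_a = K_a γ z − 2c√K_a = 0.3741×16.0×2.4 − 2×17.5×0.6116 = -7.042 kPa.

-7.04 kPa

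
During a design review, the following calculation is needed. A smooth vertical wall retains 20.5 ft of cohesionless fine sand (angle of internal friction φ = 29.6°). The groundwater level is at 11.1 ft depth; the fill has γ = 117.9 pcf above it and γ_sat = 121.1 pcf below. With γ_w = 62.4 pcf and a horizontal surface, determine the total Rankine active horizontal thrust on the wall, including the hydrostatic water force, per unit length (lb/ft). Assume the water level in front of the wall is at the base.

K_a = tan²(45° − φ/2) = 0.3387.
γ' = 121.1 − 62.4 = 58.70 pcf. Depth below WT = 9.4 ft.
σ'_h at WT = K_a γ d_w = 443.3 psf; at base = 443.3 + K_a γ' × 9.4 = 630.2 psf.
P₁ (0–11.1 ft) = ½×443.3×11.1 = 2460. P₂ (11.1–20.5 ft) = ½(443.3+630.2)×9.4 = 5046.
P_w = ½ γ_w h₂² = 0.5×62.4×9.4² = 2757. Total = 2460+5046+2757 = 10260 lb/ft.

10300 lb/ft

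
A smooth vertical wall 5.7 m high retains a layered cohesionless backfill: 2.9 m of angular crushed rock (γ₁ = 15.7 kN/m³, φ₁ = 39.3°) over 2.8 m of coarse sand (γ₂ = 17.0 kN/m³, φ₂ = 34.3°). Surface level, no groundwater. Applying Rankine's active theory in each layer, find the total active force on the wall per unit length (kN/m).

69.0 kN/m

K_a1 = tan²(45°−39.3°/2) = 0.2245; K_a2 = tan²(45°−34.3°/2) = 0.2792.
Layer 1: σ at base = K_a1 γ₁ h₁ = 10.22 kPa; P₁ = ½×10.22×2.9 = 14.82.
Layer 2: σ_v at top = γ₁h₁ = 45.53; σ_h top = K_a2×45.53 = 12.71; σ_h base = K_a2×(45.53+17.0×2.8) = 26.00.
P₂ = ½(12.71+26.00)×2.8 = 54.19. Total P_a = 14.82+54.19 = 69.01 kN/m.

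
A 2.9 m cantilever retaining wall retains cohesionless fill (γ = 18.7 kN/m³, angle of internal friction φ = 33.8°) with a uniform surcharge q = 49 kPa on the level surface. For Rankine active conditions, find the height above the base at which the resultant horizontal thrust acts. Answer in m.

1.28 m

K_a = 0.2851.
Triangular part P₁ = ½K_aγH² = 22.42 at H/3 = 0.9667 m; rectangular part P₂ = K_a q H = 40.51 at H/2 = 1.450 m.
ȳ = (P₁·0.9667 + P₂·1.450)/(P₁+P₂) = 1.278 m.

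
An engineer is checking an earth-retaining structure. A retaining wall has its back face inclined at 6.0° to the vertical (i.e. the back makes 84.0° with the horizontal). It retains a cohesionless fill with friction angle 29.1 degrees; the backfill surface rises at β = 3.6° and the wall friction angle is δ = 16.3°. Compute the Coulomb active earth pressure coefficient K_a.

K_a = sin²(α+φ) / [sin²α · sin(α−δ) · (1 + √{sin(φ+δ)sin(φ−β) / (sin(α−δ)sin(α+β))})²].
With α = 84.0°, φ = 29.1°, δ = 16.3°, β = 3.6°: K_a = 0.3723.

0.372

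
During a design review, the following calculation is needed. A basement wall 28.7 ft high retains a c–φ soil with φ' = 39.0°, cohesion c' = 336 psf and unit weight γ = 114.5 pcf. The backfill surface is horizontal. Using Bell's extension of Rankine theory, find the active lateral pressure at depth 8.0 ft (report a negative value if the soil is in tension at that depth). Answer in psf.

-112 psf

K_a = (1 − sin φ)/(1 + sin φ) = 0.2275.
σ_a = K_a γ z − 2c√K_a = 0.2275×114.5×8.0 − 2×336×0.4770 = -112.1 psf.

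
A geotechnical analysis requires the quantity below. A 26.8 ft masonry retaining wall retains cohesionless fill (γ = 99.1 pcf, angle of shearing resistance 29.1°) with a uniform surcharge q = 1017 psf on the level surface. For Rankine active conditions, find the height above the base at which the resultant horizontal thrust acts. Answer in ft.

K_a = 0.3456.
Triangular part P₁ = ½K_aγH² = 12300 at H/3 = 8.933 ft; rectangular part P₂ = K_a q H = 9419 at H/2 = 13.40 ft.
ȳ = (P₁·8.933 + P₂·13.40)/(P₁+P₂) = 10.87 ft.

10.9 ft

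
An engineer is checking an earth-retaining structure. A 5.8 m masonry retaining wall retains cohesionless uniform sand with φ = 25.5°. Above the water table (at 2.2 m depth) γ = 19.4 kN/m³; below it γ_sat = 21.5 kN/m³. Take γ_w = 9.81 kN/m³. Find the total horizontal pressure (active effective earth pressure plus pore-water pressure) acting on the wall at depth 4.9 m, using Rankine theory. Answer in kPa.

K_a = (1 − sin φ)/(1 + sin φ) = 0.3981.
γ' = 21.5 − 9.81 = 11.69 kN/m³.
Effective vertical stress at 4.9 m: σ'_v = 19.4×2.2 + 11.69×2.70 = 74.24 kPa.
σ'_h = K_a σ'_v = 0.3981 × 74.24 = 29.56 kPa; u = γ_w × 2.70 = 26.49 kPa.
Total σ_h = 29.56 + 26.49 = 56.04 kPa.

56.0 kPa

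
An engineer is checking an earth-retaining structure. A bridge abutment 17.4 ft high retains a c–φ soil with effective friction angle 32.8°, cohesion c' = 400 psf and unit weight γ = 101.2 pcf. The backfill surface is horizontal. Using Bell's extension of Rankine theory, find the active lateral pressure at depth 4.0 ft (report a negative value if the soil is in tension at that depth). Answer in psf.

-316 psf

K_a = (1 − sin φ)/(1 + sin φ) = 0.2973.
σ_a = K_a γ z − 2c√K_a = 0.2973×101.2×4.0 − 2×400×0.5452 = -315.8 psf.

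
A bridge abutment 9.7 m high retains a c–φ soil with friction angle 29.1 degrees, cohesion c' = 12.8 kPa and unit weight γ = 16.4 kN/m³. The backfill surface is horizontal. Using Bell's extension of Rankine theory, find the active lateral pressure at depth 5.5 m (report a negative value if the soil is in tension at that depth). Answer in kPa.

16.1 kPa

K_a = (1 − sin φ)/(1 + sin φ) = 0.3456.
σ_a = K_a γ z − 2c√K_a = 0.3456×16.4×5.5 − 2×12.8×0.5879 = 16.12 kPa.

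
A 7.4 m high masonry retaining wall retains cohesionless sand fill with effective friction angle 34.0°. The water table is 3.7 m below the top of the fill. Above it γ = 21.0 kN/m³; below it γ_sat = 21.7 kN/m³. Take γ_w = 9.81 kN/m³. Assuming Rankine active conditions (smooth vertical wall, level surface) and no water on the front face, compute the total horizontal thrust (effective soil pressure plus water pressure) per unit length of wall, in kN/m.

212 kN/m

K_a = tan²(45° − φ/2) = 0.2827.
γ' = 21.7 − 9.81 = 11.89 kN/m³. Depth below WT = 3.7 m.
σ'_h at WT = K_a γ d_w = 21.97 kPa; at base = 21.97 + K_a γ' × 3.7 = 34.40 kPa.
P₁ (0–3.7 m) = ½×21.97×3.7 = 40.64. P₂ (3.7–7.4 m) = ½(21.97+34.40)×3.7 = 104.3.
P_w = ½ γ_w h₂² = 0.5×9.81×3.7² = 67.15. Total = 40.64+104.3+67.15 = 212.1 kN/m.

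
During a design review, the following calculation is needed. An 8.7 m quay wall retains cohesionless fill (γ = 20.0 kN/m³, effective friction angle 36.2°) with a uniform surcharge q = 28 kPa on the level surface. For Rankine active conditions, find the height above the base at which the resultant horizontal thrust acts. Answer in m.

3.25 m

K_a = 0.2574.
Triangular part P₁ = ½K_aγH² = 194.8 at H/3 = 2.900 m; rectangular part P₂ = K_a q H = 62.70 at H/2 = 4.350 m.
ȳ = (P₁·2.900 + P₂·4.350)/(P₁+P₂) = 3.253 m.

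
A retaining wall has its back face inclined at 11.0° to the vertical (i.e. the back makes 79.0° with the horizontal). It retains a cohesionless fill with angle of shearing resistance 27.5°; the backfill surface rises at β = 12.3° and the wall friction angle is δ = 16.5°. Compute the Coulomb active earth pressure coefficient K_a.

K_a = sin²(α+φ) / [sin²α · sin(α−δ) · (1 + √{sin(φ+δ)sin(φ−β) / (sin(α−δ)sin(α+β))})²].
With α = 79.0°, φ = 27.5°, δ = 16.5°, β = 12.3°: K_a = 0.5093.

0.509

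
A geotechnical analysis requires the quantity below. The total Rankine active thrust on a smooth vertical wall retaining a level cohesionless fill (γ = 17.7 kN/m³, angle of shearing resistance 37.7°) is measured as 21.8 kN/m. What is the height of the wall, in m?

3.20 m

K_a = 0.2411. P_a = ½ K_a γ H² ⇒ H = √(2P_a/(K_a γ)).
H = √(2×21.8/(0.2411×17.7)) = 3.197 m.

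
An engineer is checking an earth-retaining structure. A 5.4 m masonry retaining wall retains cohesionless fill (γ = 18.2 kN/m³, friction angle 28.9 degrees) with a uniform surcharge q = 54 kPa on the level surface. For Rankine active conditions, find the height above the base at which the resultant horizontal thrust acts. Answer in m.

K_a = 0.3484.
Triangular part P₁ = ½K_aγH² = 92.44 at H/3 = 1.800 m; rectangular part P₂ = K_a q H = 101.6 at H/2 = 2.700 m.
ȳ = (P₁·1.800 + P₂·2.700)/(P₁+P₂) = 2.271 m.

2.27 m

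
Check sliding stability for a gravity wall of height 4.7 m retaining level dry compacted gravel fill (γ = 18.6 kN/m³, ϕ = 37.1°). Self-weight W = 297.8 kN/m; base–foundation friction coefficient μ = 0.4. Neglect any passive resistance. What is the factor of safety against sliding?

K_a = tan²(45° − 37.1°/2) = 0.2475.
P_a = ½K_aγH² = 0.5×0.2475×18.6×4.7² = 50.85 kN/m, acting at H/3 = 1.567 m above the base.
FS_sliding = μW / P_a = 0.4×297.8 / 50.85 = 2.343.

2.34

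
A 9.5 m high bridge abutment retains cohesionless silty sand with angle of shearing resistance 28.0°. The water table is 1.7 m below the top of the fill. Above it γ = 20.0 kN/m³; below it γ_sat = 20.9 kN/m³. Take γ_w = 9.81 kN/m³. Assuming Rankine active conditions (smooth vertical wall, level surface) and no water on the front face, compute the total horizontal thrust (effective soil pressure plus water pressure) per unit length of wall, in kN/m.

526 kN/m

K_a = tan²(45° − φ/2) = 0.3610.
γ' = 20.9 − 9.81 = 11.09 kN/m³. Depth below WT = 7.8 m.
σ'_h at WT = K_a γ d_w = 12.28 kPa; at base = 12.28 + K_a γ' × 7.8 = 43.51 kPa.
P₁ (0–1.7 m) = ½×12.28×1.7 = 10.43. P₂ (1.7–9.5 m) = ½(12.28+43.51)×7.8 = 217.5.
P_w = ½ γ_w h₂² = 0.5×9.81×7.8² = 298.4. Total = 10.43+217.5+298.4 = 526.4 kN/m.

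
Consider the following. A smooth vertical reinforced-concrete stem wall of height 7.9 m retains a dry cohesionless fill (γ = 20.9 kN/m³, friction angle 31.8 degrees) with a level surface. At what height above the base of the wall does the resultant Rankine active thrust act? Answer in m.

2.63 m

K_a = 0.3098.
The pressure distribution is triangular, so the resultant acts at H/3 above the base = 7.9/3 = 2.633 m.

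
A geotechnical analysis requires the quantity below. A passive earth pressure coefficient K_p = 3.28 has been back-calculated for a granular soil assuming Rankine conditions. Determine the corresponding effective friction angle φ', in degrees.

K_p = (1+sin φ)/(1−sin φ) ⇒ sin φ = (K_p − 1)/(K_p + 1) = 0.5327.
φ = arcsin(0.5327) = 32.19°.

32.2°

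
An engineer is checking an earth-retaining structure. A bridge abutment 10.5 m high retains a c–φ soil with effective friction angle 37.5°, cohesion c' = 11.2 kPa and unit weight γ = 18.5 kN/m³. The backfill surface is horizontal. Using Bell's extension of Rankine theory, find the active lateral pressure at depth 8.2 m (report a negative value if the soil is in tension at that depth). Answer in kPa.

25.8 kPa

K_a = (1 − sin φ)/(1 + sin φ) = 0.2432.
σ_a = K_a γ z − 2c√K_a = 0.2432×18.5×8.2 − 2×11.2×0.4931 = 25.85 kPa.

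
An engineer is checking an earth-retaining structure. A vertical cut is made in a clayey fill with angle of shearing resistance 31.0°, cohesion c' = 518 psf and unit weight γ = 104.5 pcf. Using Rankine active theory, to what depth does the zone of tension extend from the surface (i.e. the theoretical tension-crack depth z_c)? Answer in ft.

17.5 ft

K_a = tan²(45° − 31.0°/2) = 0.3201; √K_a = 0.5658.
The active pressure is zero where K_a γ z = 2c√K_a, so z_c = 2c/(γ√K_a) = 2×518/(104.5×0.5658) = 17.52 ft.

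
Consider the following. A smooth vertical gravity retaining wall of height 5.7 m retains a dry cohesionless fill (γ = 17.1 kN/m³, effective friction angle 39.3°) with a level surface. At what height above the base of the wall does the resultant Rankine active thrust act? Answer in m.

K_a = 0.2245.
The pressure distribution is triangular, so the resultant acts at H/3 above the base = 5.7/3 = 1.900 m.

1.90 m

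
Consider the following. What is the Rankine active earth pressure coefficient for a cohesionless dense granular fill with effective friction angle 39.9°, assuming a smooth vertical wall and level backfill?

0.218

K_a = (1 − sin φ)/(1 + sin φ) = (1 − sin 39.9°)/(1 + sin 39.9°) = 0.2184.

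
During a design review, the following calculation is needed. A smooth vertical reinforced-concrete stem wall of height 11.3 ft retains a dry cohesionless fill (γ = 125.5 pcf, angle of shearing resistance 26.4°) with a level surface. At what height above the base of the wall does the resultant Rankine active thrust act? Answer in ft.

K_a = 0.3844.
The pressure distribution is triangular, so the resultant acts at H/3 above the base = 11.3/3 = 3.767 ft.

3.77 ft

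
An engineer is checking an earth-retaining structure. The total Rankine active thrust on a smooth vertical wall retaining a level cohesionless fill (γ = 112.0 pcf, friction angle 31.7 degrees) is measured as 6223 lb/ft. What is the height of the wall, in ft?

18.9 ft

K_a = 0.3111. P_a = ½ K_a γ H² ⇒ H = √(2P_a/(K_a γ)).
H = √(2×6223/(0.3111×112.0)) = 18.90 ft.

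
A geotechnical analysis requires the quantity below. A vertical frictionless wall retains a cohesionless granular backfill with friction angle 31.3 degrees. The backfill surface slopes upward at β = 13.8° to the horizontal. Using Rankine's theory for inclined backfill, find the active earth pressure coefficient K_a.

K_a = cos β · (cos β − √(cos²β − cos²φ)) / (cos β + √(cos²β − cos²φ)).
cos β = 0.9711, cos φ = 0.8545, √(cos²β − cos²φ) = 0.4615.
K_a = 0.9711 × (0.9711 − 0.4615)/(0.9711 + 0.4615) = 0.3454.

0.345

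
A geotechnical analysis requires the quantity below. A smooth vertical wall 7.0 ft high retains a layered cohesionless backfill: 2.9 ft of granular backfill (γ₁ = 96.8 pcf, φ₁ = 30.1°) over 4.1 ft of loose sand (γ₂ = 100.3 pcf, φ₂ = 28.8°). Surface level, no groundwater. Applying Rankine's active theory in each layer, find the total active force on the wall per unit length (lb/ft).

833 lb/ft

K_a1 = tan²(45°−30.1°/2) = 0.3320; K_a2 = tan²(45°−28.8°/2) = 0.3498.
Layer 1: σ at base = K_a1 γ₁ h₁ = 93.20 psf; P₁ = ½×93.20×2.9 = 135.1.
Layer 2: σ_v at top = γ₁h₁ = 280.7; σ_h top = K_a2×280.7 = 98.18; σ_h base = K_a2×(280.7+100.3×4.1) = 242.0.
P₂ = ½(98.18+242.0)×4.1 = 697.4. Total P_a = 135.1+697.4 = 832.5 lb/ft.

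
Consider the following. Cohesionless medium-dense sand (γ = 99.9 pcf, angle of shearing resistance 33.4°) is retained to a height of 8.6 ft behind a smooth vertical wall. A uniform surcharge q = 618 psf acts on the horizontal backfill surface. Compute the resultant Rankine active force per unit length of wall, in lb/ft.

K_a = tan²(45° − φ/2) = 0.2899.
Soil triangle: ½ K_a γ H² = 0.5×0.2899×99.9×8.6² = 1071 lb/ft.
Surcharge rectangle: K_a q H = 0.2899×618×8.6 = 1541 lb/ft.
Total = 1071 + 1541 = 2612 lb/ft.

2610 lb/ft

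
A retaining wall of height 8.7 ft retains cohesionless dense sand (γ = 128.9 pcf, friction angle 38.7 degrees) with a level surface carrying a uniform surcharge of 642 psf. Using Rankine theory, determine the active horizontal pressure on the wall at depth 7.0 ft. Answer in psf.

356 psf

K_a = (1 − sin φ)/(1 + sin φ) = 0.2306.
σ_v = γz + q = 128.9 × 7.0 + 642 = 1544 psf.
σ_h = K_a σ_v = 0.2306 × 1544 = 356.1 psf.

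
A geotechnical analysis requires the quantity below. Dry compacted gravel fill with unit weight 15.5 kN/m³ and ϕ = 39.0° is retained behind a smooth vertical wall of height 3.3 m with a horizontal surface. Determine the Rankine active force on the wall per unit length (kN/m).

19.2 kN/m

K_a = tan²(45° − φ/2) = 0.2275.
P_a = ½ K_a γ H² = 0.5 × 0.2275 × 15.5 × 3.3² = 19.20 kN/m.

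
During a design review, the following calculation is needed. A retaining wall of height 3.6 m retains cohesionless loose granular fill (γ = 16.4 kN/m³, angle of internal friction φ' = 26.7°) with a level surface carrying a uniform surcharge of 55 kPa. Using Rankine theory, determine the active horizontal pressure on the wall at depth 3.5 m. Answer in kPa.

42.7 kPa

K_a = (1 − sin φ)/(1 + sin φ) = 0.3800.
σ_v = γz + q = 16.4 × 3.5 + 55 = 112.4 kPa.
σ_h = K_a σ_v = 0.3800 × 112.4 = 42.71 kPa.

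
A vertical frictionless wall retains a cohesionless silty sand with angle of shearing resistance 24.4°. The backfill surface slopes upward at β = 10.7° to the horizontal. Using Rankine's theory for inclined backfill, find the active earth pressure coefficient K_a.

0.446

K_a = cos β · (cos β − √(cos²β − cos²φ)) / (cos β + √(cos²β − cos²φ)).
cos β = 0.9826, cos φ = 0.9107, √(cos²β − cos²φ) = 0.3690.
K_a = 0.9826 × (0.9826 − 0.3690)/(0.9826 + 0.3690) = 0.4461.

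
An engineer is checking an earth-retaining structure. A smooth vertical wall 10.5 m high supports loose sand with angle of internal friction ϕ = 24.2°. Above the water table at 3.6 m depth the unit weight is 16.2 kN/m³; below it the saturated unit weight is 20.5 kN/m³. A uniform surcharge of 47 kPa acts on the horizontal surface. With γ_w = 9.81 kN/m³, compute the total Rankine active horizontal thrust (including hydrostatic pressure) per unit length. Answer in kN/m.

759 kN/m

K_a = tan²(45° − φ/2) = 0.4185.
γ' = 20.5 − 9.81 = 10.69 kN/m³. h₂ = H − d_w = 6.9 m.
σ'_h: at surface K_a·q = 19.67; at WT K_a(q+γd_w) = 44.08; at base K_a(q+γd_w+γ'h₂) = 74.95 kPa.
P₁ = ½(19.67+44.08)×3.6 = 114.7; P₂ = ½(44.08+74.95)×6.9 = 410.6; P_w = ½γ_w h₂² = 233.5.
Total = 114.7+410.6+233.5 = 758.9 kN/m.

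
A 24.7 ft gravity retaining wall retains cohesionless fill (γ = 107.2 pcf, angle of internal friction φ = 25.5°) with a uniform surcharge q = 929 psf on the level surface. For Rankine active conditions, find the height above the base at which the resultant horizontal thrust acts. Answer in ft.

9.93 ft

K_a = 0.3981.
Triangular part P₁ = ½K_aγH² = 13020 at H/3 = 8.233 ft; rectangular part P₂ = K_a q H = 9135 at H/2 = 12.35 ft.
ȳ = (P₁·8.233 + P₂·12.35)/(P₁+P₂) = 9.931 ft.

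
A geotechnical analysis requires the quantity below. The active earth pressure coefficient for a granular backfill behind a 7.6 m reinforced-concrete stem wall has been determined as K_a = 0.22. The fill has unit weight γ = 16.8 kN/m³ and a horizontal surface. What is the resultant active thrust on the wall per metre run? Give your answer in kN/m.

107 kN/m

P = ½ K_a γ H² = 0.5 × 0.22 × 16.8 × 7.6² = 106.7 kN/m.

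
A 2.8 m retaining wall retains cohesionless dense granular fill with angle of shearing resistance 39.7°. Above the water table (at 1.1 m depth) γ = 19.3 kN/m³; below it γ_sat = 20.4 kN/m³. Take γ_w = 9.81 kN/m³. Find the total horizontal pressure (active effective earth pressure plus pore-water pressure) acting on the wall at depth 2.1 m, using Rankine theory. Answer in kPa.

K_a = (1 − sin φ)/(1 + sin φ) = 0.2204.
γ' = 20.4 − 9.81 = 10.59 kN/m³.
Effective vertical stress at 2.1 m: σ'_v = 19.3×1.1 + 10.59×1.00 = 31.82 kPa.
σ'_h = K_a σ'_v = 0.2204 × 31.82 = 7.014 kPa; u = γ_w × 1.00 = 9.810 kPa.
Total σ_h = 7.014 + 9.810 = 16.82 kPa.

16.8 kPa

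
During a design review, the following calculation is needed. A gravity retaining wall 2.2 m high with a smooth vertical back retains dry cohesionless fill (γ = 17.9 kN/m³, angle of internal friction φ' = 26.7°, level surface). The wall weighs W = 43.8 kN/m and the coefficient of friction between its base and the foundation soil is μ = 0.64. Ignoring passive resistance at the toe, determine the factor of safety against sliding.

K_a = tan²(45° − 26.7°/2) = 0.3800.
P_a = ½K_aγH² = 0.5×0.3800×17.9×2.2² = 16.46 kN/m, acting at H/3 = 0.7333 m above the base.
FS_sliding = μW / P_a = 0.64×43.8 / 16.46 = 1.703.

1.70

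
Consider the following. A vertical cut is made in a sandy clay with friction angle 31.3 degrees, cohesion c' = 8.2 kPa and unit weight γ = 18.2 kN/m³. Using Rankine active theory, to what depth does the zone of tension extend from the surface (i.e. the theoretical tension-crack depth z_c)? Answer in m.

K_a = tan²(45° − 31.3°/2) = 0.3162; √K_a = 0.5623.
The active pressure is zero where K_a γ z = 2c√K_a, so z_c = 2c/(γ√K_a) = 2×8.2/(18.2×0.5623) = 1.602 m.

1.60 m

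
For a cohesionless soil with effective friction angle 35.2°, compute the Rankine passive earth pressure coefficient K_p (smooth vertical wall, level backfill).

K_p = (1 + sin φ)/(1 − sin φ) = tan²(45° + 35.2°/2) = 3.722.

3.72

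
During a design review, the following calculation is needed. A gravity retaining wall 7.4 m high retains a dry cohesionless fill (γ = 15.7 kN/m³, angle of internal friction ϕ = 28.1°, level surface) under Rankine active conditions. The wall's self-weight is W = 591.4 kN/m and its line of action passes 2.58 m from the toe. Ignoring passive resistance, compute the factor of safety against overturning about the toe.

4.00

K_a = tan²(45° − 28.1°/2) = 0.3596.
P_a = ½K_aγH² = 0.5×0.3596×15.7×7.4² = 154.6 kN/m, acting at H/3 = 2.467 m above the base.
Overturning moment M_o = P_a × H/3 = 154.6 × 2.467 = 381.3.
Resisting moment M_r = W × 2.58 = 591.4 × 2.58 = 1526.
FS_overturning = M_r/M_o = 1526/381.3 = 4.002.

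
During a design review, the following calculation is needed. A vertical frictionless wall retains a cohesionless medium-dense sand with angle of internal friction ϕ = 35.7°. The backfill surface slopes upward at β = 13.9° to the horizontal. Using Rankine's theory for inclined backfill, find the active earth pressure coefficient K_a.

K_a = cos β · (cos β − √(cos²β − cos²φ)) / (cos β + √(cos²β − cos²φ)).
cos β = 0.9707, cos φ = 0.8121, √(cos²β − cos²φ) = 0.5318.
K_a = 0.9707 × (0.9707 − 0.5318)/(0.9707 + 0.5318) = 0.2836.

0.284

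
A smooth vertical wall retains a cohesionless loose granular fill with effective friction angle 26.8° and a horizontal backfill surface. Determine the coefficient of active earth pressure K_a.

K_a = (1 − sin φ)/(1 + sin φ) = (1 − sin 26.8°)/(1 + sin 26.8°) = 0.3785.

0.378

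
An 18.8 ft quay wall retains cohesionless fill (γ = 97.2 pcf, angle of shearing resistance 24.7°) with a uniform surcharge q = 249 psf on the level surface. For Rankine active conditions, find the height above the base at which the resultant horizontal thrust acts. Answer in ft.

6.94 ft

K_a = 0.4106.
Triangular part P₁ = ½K_aγH² = 7052 at H/3 = 6.267 ft; rectangular part P₂ = K_a q H = 1922 at H/2 = 9.400 ft.
ȳ = (P₁·6.267 + P₂·9.400)/(P₁+P₂) = 6.938 ft.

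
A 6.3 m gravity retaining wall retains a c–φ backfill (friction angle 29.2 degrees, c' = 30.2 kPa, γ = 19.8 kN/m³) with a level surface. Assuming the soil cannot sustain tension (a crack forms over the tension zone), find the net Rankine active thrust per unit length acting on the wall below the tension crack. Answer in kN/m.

K_a = 0.3442; √K_a = 0.5867.
Tension-crack depth z_c = 2c/(γ√K_a) = 2×30.2/(19.8×0.5867) = 5.199 m.
σ_a at base = K_a γ H − 2c√K_a = 0.3442×19.8×6.3 − 2×30.2×0.5867 = 7.501 kPa.
P_a = ½ × 7.501 × (H − z_c) = 0.5×7.501×1.101 = 4.127 kN/m.

4.13 kN/m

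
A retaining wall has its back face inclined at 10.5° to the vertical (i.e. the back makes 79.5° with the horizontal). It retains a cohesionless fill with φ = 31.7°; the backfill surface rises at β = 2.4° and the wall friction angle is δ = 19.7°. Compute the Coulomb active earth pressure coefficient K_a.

K_a = sin²(α+φ) / [sin²α · sin(α−δ) · (1 + √{sin(φ+δ)sin(φ−β) / (sin(α−δ)sin(α+β))})²].
With α = 79.5°, φ = 31.7°, δ = 19.7°, β = 2.4°: K_a = 0.3736.

0.374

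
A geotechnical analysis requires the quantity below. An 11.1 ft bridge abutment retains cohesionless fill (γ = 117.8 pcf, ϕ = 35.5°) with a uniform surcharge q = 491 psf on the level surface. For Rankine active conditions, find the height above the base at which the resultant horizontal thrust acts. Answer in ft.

K_a = 0.2653.
Triangular part P₁ = ½K_aγH² = 1925 at H/3 = 3.700 ft; rectangular part P₂ = K_a q H = 1446 at H/2 = 5.550 ft.
ȳ = (P₁·3.700 + P₂·5.550)/(P₁+P₂) = 4.493 ft.

4.49 ft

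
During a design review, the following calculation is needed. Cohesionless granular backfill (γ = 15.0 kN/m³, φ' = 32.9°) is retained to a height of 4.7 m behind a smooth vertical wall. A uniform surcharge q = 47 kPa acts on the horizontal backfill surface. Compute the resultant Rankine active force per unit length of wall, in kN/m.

K_a = tan²(45° − φ/2) = 0.2960.
Soil triangle: ½ K_a γ H² = 0.5×0.2960×15.0×4.7² = 49.04 kN/m.
Surcharge rectangle: K_a q H = 0.2960×47×4.7 = 65.39 kN/m.
Total = 49.04 + 65.39 = 114.4 kN/m.

114 kN/m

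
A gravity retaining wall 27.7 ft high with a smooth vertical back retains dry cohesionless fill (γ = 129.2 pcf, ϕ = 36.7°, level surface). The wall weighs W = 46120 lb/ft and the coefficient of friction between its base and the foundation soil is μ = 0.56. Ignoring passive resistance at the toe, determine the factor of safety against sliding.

K_a = tan²(45° − 36.7°/2) = 0.2519.
P_a = ½K_aγH² = 0.5×0.2519×129.2×27.7² = 12480 lb/ft, acting at H/3 = 9.233 ft above the base.
FS_sliding = μW / P_a = 0.56×46120 / 12480 = 2.069.

2.07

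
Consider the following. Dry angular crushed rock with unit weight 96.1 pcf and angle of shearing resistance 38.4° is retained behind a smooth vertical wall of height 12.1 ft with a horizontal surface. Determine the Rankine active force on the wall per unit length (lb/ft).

1640 lb/ft

K_a = tan²(45° − φ/2) = 0.2337.
P_a = ½ K_a γ H² = 0.5 × 0.2337 × 96.1 × 12.1² = 1644 lb/ft.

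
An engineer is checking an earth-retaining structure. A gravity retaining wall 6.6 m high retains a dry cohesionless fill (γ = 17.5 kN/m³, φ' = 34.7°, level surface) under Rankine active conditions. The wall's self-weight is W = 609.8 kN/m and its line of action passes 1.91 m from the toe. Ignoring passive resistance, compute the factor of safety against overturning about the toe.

5.06

K_a = tan²(45° − 34.7°/2) = 0.2745.
P_a = ½K_aγH² = 0.5×0.2745×17.5×6.6² = 104.6 kN/m, acting at H/3 = 2.200 m above the base.
Overturning moment M_o = P_a × H/3 = 104.6 × 2.200 = 230.2.
Resisting moment M_r = W × 1.91 = 609.8 × 1.91 = 1165.
FS_overturning = M_r/M_o = 1165/230.2 = 5.061.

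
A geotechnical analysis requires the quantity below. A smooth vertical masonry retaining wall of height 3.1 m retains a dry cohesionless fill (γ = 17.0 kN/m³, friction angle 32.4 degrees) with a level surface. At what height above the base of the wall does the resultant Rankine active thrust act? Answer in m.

1.03 m

K_a = 0.3022.
The pressure distribution is triangular, so the resultant acts at H/3 above the base = 3.1/3 = 1.033 m.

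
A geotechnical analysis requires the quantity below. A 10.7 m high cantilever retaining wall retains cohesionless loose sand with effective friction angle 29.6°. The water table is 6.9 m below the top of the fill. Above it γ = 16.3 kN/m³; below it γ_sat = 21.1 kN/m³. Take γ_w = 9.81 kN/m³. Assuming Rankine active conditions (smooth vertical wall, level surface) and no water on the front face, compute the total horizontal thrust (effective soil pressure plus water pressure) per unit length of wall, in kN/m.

K_a = tan²(45° − φ/2) = 0.3387.
γ' = 21.1 − 9.81 = 11.29 kN/m³. Depth below WT = 3.8 m.
σ'_h at WT = K_a γ d_w = 38.10 kPa; at base = 38.10 + K_a γ' × 3.8 = 52.63 kPa.
P₁ (0–6.9 m) = ½×38.10×6.9 = 131.4. P₂ (6.9–10.7 m) = ½(38.10+52.63)×3.8 = 172.4.
P_w = ½ γ_w h₂² = 0.5×9.81×3.8² = 70.83. Total = 131.4+172.4+70.83 = 374.7 kN/m.

375 kN/m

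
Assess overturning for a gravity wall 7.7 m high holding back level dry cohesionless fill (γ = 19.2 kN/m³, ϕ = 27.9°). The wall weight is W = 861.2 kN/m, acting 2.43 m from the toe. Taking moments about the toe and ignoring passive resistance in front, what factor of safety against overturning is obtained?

3.95

K_a = tan²(45° − 27.9°/2) = 0.3625.
P_a = ½K_aγH² = 0.5×0.3625×19.2×7.7² = 206.3 kN/m, acting at H/3 = 2.567 m above the base.
Overturning moment M_o = P_a × H/3 = 206.3 × 2.567 = 529.5.
Resisting moment M_r = W × 2.43 = 861.2 × 2.43 = 2093.
FS_overturning = M_r/M_o = 2093/529.5 = 3.952.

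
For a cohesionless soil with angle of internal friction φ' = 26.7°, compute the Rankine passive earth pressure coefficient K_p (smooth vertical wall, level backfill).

2.63

K_p = (1 + sin φ)/(1 − sin φ) = tan²(45° + 26.7°/2) = 2.632.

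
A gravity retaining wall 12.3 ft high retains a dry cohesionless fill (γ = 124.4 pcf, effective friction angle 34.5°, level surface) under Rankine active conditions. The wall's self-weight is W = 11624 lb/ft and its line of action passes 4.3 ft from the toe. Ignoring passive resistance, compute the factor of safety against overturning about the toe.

K_a = tan²(45° − 34.5°/2) = 0.2768.
P_a = ½K_aγH² = 0.5×0.2768×124.4×12.3² = 2605 lb/ft, acting at H/3 = 4.100 ft above the base.
Overturning moment M_o = P_a × H/3 = 2605 × 4.100 = 10680.
Resisting moment M_r = W × 4.3 = 11624 × 4.3 = 49980.
FS_overturning = M_r/M_o = 49980/10680 = 4.680.

4.68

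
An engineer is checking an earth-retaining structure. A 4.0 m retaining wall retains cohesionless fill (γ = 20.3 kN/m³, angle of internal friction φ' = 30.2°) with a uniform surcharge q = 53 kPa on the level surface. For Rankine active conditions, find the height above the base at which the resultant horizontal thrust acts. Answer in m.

K_a = 0.3307.
Triangular part P₁ = ½K_aγH² = 53.70 at H/3 = 1.333 m; rectangular part P₂ = K_a q H = 70.10 at H/2 = 2.000 m.
ȳ = (P₁·1.333 + P₂·2.000)/(P₁+P₂) = 1.711 m.

1.71 m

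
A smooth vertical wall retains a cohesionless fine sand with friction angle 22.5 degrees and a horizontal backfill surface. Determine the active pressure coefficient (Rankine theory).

K_a = tan²(45° − φ/2) = tan²(33.75°) = 0.4465.

0.446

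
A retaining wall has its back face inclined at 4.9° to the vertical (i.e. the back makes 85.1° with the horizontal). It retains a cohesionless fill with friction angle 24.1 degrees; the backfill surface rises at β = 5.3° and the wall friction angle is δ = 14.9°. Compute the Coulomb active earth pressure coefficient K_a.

K_a = sin²(α+φ) / [sin²α · sin(α−δ) · (1 + √{sin(φ+δ)sin(φ−β) / (sin(α−δ)sin(α+β))})²].
With α = 85.1°, φ = 24.1°, δ = 14.9°, β = 5.3°: K_a = 0.4453.

0.445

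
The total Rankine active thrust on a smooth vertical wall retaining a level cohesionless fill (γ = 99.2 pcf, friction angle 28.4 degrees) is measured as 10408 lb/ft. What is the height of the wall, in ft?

24.3 ft

K_a = 0.3554. P_a = ½ K_a γ H² ⇒ H = √(2P_a/(K_a γ)).
H = √(2×10408/(0.3554×99.2)) = 24.30 ft.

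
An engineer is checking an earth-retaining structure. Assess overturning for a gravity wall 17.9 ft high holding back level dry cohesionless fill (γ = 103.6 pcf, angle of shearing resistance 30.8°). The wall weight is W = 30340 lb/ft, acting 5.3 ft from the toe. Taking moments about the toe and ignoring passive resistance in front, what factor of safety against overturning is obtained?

K_a = tan²(45° − 30.8°/2) = 0.3227.
P_a = ½K_aγH² = 0.5×0.3227×103.6×17.9² = 5356 lb/ft, acting at H/3 = 5.967 ft above the base.
Overturning moment M_o = P_a × H/3 = 5356 × 5.967 = 31960.
Resisting moment M_r = W × 5.3 = 30340 × 5.3 = 160800.
FS_overturning = M_r/M_o = 160800/31960 = 5.032.

5.03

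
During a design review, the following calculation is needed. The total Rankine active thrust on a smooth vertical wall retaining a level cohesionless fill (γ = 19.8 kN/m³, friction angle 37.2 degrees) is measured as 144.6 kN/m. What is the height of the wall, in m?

7.70 m

K_a = 0.2464. P_a = ½ K_a γ H² ⇒ H = √(2P_a/(K_a γ)).
H = √(2×144.6/(0.2464×19.8)) = 7.699 m.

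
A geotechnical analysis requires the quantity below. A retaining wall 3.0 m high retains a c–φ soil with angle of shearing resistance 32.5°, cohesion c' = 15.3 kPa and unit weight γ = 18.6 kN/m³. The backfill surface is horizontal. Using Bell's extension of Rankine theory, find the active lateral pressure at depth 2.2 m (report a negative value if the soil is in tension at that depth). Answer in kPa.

-4.47 kPa

K_a = (1 − sin φ)/(1 + sin φ) = 0.3010.
σ_a = K_a γ z − 2c√K_a = 0.3010×18.6×2.2 − 2×15.3×0.5486 = -4.472 kPa.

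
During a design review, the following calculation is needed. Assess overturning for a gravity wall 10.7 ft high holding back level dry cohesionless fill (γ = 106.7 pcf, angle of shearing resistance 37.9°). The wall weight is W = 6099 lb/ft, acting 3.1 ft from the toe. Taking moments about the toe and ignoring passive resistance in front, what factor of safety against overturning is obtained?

3.63

K_a = tan²(45° − 37.9°/2) = 0.2389.
P_a = ½K_aγH² = 0.5×0.2389×106.7×10.7² = 1459 lb/ft, acting at H/3 = 3.567 ft above the base.
Overturning moment M_o = P_a × H/3 = 1459 × 3.567 = 5205.
Resisting moment M_r = W × 3.1 = 6099 × 3.1 = 18910.
FS_overturning = M_r/M_o = 18910/5205 = 3.632.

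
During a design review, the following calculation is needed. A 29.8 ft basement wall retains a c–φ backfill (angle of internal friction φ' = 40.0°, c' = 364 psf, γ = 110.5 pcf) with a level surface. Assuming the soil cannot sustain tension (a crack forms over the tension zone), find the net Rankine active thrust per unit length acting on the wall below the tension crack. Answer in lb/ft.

K_a = 0.2174; √K_a = 0.4663.
Tension-crack depth z_c = 2c/(γ√K_a) = 2×364/(110.5×0.4663) = 14.13 ft.
σ_a at base = K_a γ H − 2c√K_a = 0.2174×110.5×29.8 − 2×364×0.4663 = 376.5 psf.
P_a = ½ × 376.5 × (H − z_c) = 0.5×376.5×15.67 = 2951 lb/ft.

2950 lb/ft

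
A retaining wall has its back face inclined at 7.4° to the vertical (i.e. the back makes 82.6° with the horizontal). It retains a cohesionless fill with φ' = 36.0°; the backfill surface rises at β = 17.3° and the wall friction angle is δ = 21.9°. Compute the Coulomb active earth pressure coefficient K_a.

K_a = sin²(α+φ) / [sin²α · sin(α−δ) · (1 + √{sin(φ+δ)sin(φ−β) / (sin(α−δ)sin(α+β))})²].
With α = 82.6°, φ = 36.0°, δ = 21.9°, β = 17.3°: K_a = 0.3683.

0.368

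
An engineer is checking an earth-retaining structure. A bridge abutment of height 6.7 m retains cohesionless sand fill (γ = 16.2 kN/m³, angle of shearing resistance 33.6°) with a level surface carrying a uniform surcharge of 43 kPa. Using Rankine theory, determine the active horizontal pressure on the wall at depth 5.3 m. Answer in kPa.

K_a = (1 − sin φ)/(1 + sin φ) = 0.2875.
σ_v = γz + q = 16.2 × 5.3 + 43 = 128.9 kPa.
σ_h = K_a σ_v = 0.2875 × 128.9 = 37.05 kPa.

37.0 kPa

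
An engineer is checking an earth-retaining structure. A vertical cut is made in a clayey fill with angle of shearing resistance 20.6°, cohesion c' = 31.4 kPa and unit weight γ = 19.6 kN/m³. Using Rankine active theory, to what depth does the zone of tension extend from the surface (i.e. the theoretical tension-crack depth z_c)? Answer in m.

4.63 m

K_a = tan²(45° − 20.6°/2) = 0.4795; √K_a = 0.6924.
The active pressure is zero where K_a γ z = 2c√K_a, so z_c = 2c/(γ√K_a) = 2×31.4/(19.6×0.6924) = 4.627 m.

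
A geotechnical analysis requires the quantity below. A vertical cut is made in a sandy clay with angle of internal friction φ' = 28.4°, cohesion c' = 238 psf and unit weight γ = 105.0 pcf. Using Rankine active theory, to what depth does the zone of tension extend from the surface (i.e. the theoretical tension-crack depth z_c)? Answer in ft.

K_a = tan²(45° − 28.4°/2) = 0.3554; √K_a = 0.5961.
The active pressure is zero where K_a γ z = 2c√K_a, so z_c = 2c/(γ√K_a) = 2×238/(105.0×0.5961) = 7.605 ft.

7.60 ft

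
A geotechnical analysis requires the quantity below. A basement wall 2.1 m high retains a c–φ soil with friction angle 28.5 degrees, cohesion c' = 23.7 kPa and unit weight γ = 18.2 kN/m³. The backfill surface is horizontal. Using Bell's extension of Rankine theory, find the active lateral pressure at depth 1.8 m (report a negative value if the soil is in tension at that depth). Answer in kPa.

-16.6 kPa

K_a = (1 − sin φ)/(1 + sin φ) = 0.3540.
σ_a = K_a γ z − 2c√K_a = 0.3540×18.2×1.8 − 2×23.7×0.5949 = -16.60 kPa.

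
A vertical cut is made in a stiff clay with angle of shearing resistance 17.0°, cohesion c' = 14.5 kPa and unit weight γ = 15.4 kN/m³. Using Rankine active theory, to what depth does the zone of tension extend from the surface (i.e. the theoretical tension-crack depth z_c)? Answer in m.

2.54 m

K_a = tan²(45° − 17.0°/2) = 0.5475; √K_a = 0.7400.
The active pressure is zero where K_a γ z = 2c√K_a, so z_c = 2c/(γ√K_a) = 2×14.5/(15.4×0.7400) = 2.545 m.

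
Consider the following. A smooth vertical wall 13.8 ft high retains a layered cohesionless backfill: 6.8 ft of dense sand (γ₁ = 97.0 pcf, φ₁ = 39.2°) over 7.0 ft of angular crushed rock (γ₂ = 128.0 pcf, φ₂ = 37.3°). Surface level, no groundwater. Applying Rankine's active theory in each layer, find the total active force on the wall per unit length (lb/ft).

K_a1 = tan²(45°−39.2°/2) = 0.2255; K_a2 = tan²(45°−37.3°/2) = 0.2453.
Layer 1: σ at base = K_a1 γ₁ h₁ = 148.7 psf; P₁ = ½×148.7×6.8 = 505.6.
Layer 2: σ_v at top = γ₁h₁ = 659.6; σ_h top = K_a2×659.6 = 161.8; σ_h base = K_a2×(659.6+128.0×7.0) = 381.6.
P₂ = ½(161.8+381.6)×7.0 = 1902. Total P_a = 505.6+1902 = 2408 lb/ft.

2410 lb/ft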